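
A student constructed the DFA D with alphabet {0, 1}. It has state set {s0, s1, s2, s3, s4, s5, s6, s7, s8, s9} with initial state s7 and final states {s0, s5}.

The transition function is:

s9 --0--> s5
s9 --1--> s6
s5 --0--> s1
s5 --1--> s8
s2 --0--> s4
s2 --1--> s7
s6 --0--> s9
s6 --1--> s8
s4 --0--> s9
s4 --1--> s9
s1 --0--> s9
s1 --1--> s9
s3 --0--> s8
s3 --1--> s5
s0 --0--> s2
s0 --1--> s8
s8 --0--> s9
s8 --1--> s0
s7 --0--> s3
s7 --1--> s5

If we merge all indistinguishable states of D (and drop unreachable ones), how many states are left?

9

All states are reachable from the start state.
Start with accepting vs non-accepting: {s0,s5} | {s1,s2,s3,s4,s6,s7,s8,s9}.
Refine {s1,s2,s3,s4,s6,s7,s8,s9} on symbol 0: members go to different blocks, giving {s1,s2,s3,s4,s6,s7,s8} and {s9}.
On input 0, block {s1,s2,s3,s4,s6,s7,s8} splits into {s1,s4,s6,s8} and {s2,s3,s7}.
Split {s0,s5} by δ(·,0) → {s0} and {s5}.
Split {s1,s4,s6,s8} by δ(·,1) → {s1,s4} and {s6} and {s8}.
On input 0, block {s2,s3,s7} splits into {s2} and {s3} and {s7}.
No further refinement is possible. Final partition (9 blocks): {s0} | {s1,s4} | {s9} | {s2} | {s5} | {s6} | {s8} | {s3} | {s7}.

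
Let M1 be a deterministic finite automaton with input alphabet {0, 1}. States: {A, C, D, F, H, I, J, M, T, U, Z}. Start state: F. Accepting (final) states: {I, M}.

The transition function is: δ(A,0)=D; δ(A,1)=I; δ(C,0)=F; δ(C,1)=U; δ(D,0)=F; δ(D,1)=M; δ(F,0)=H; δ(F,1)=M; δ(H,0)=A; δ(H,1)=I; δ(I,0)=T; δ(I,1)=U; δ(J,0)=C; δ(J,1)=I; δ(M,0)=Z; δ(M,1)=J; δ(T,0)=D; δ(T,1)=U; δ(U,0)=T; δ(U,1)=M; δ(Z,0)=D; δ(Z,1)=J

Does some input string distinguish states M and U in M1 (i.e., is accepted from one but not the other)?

Yes

Every state is reachable, so we keep all 11.
Start with accepting vs non-accepting: {I,M} | {A,C,D,F,H,J,T,U,Z}.
Refine {A,C,D,F,H,J,T,U,Z} on symbol 1: members go to different blocks, giving {A,D,F,H,J,U} and {C,T,Z}.
On input 0, block {A,D,F,H,J,U} splits into {A,D,F,H} and {J,U}.
No further refinement is possible. Final partition (4 blocks): {I,M} | {A,D,F,H} | {C,T,Z} | {J,U}.
M and U end up in different blocks, so they are distinguishable. For instance, the string 'ε' is accepted from only M.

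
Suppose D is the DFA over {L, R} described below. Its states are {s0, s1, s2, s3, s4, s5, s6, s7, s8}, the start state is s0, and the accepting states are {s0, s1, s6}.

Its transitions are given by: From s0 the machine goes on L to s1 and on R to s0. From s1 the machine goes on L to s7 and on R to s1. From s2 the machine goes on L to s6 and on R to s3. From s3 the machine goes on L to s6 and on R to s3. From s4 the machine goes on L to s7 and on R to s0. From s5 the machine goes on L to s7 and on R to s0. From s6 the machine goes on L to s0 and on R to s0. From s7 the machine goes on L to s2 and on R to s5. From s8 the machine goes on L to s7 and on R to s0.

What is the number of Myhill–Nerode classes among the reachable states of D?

6

Reachable states from the start: {s0,s1,s2,s3,s5,s6,s7}. Unreachable: {s4,s8} — drop them.
Start with accepting vs non-accepting: {s0,s1,s6} | {s2,s3,s5,s7}.
Refine {s0,s1,s6} on symbol L: members go to different blocks, giving {s0,s6} and {s1}.
On input L, block {s0,s6} splits into {s0} and {s6}.
On input L, block {s2,s3,s5,s7} splits into {s2,s3} and {s5,s7}.
On input L, block {s5,s7} splits into {s5} and {s7}.
Stable partition: {s0} | {s2,s3} | {s1} | {s6} | {s5} | {s7} — 6 equivalence classes.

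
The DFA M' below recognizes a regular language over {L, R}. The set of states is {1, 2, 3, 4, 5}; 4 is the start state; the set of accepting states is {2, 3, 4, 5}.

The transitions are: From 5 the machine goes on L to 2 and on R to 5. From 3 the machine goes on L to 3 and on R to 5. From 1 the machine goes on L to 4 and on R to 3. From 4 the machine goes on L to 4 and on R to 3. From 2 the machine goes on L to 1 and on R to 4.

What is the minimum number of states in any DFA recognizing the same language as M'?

All states are reachable from the start state.
P0 = {2,3,4,5} | {1}.
On input L, block {2,3,4,5} splits into {3,4,5} and {2}.
On input L, block {3,4,5} splits into {3,4} and {5}.
Refine {3,4} on symbol R: members go to different blocks, giving {3} and {4}.
The partition is now stable with 5 blocks: {3} | {1} | {2} | {5} | {4}.

5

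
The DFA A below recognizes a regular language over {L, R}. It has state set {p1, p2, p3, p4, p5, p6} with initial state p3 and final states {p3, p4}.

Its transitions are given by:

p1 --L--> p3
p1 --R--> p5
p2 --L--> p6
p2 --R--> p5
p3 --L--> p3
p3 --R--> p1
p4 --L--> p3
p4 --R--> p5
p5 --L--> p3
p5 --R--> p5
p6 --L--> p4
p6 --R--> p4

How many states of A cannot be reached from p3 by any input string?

No path from p3 leads to p2, p4, p6; the other 3 states are all reachable.

3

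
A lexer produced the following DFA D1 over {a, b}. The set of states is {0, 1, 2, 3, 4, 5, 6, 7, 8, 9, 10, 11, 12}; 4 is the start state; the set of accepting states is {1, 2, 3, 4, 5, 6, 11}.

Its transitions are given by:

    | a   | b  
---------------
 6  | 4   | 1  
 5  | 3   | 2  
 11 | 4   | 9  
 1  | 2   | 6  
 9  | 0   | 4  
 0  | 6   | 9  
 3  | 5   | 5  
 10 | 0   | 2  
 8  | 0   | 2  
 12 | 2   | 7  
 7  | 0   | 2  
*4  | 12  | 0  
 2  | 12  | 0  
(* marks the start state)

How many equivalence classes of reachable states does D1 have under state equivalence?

First remove the unreachable states {3,5,8,10,11}; 8 states remain.
Initial partition by acceptance: {1,2,4,6} | {0,7,9,12}.
Split {1,2,4,6} by δ(·,a) → {1,6} and {2,4}.
Split {0,7,9,12} by δ(·,a) → {7,9} and {0} and {12}.
Stable partition: {1,6} | {7,9} | {2,4} | {0} | {12} — 5 equivalence classes.

5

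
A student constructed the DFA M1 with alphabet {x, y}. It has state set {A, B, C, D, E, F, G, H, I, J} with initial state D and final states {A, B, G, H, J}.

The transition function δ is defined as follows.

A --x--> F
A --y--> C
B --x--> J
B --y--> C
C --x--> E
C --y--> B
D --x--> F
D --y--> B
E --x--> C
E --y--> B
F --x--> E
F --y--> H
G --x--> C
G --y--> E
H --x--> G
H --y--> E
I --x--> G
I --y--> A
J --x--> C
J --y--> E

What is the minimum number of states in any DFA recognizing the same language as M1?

3

States {A,I} cannot be reached from the start state, so discard them.
P0 = {B,G,H,J} | {C,D,E,F}.
On input x, block {B,G,H,J} splits into {B,H} and {G,J}.
No further refinement is possible. Final partition (3 blocks): {B,H} | {C,D,E,F} | {G,J}.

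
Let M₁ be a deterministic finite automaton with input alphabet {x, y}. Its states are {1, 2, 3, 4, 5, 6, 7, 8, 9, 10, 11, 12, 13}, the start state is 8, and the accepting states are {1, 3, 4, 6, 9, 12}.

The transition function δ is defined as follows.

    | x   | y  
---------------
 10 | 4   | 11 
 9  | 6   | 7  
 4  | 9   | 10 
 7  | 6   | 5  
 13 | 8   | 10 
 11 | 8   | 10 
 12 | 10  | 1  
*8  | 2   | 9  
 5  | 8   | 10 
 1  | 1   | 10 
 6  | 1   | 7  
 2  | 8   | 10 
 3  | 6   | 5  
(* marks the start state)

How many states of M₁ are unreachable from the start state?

3

BFS from 8 reaches {1, 2, 4, 5, 6, 7, 8, 9, 10, 11}; the 3 state(s) 3, 12, 13 are never visited.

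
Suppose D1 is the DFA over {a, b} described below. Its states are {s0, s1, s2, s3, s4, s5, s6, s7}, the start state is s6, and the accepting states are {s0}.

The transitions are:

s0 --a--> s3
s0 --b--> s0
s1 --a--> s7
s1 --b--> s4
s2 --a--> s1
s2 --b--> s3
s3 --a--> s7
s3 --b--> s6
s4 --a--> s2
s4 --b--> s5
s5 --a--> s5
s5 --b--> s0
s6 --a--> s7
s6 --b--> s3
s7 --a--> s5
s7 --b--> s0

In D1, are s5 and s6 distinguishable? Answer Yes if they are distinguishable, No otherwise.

States {s1,s2,s4} cannot be reached from the start state, so discard them.
P0 = {s0} | {s3,s5,s6,s7}.
On input b, block {s3,s5,s6,s7} splits into {s3,s6} and {s5,s7}.
The partition is now stable with 3 blocks: {s0} | {s3,s6} | {s5,s7}.
s5 and s6 end up in different blocks, so they are distinguishable. For instance, the string 'b' is accepted from only s5.

Yes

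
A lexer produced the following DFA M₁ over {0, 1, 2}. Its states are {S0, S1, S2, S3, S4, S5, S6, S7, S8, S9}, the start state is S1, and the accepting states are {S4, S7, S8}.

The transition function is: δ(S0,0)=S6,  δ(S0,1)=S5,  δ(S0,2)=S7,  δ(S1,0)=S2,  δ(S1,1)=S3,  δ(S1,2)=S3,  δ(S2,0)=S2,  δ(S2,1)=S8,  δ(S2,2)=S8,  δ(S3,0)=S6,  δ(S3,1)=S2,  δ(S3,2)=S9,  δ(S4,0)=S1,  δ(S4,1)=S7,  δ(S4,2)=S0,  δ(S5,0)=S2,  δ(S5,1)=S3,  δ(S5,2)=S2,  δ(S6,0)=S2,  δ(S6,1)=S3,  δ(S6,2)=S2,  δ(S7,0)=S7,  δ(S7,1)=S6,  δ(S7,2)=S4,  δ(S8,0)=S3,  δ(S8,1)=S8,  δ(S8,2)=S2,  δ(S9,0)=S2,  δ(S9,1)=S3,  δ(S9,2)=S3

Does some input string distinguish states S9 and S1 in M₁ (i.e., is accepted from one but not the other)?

No

First remove the unreachable states {S0,S4,S5,S7}; 6 states remain.
Start with accepting vs non-accepting: {S8} | {S1,S2,S3,S6,S9}.
Split {S1,S2,S3,S6,S9} by δ(·,1) → {S1,S3,S6,S9} and {S2}.
Split {S1,S3,S6,S9} by δ(·,0) → {S1,S6,S9} and {S3}.
Refine {S1,S6,S9} on symbol 2: members go to different blocks, giving {S1,S9} and {S6}.
Stable partition: {S8} | {S1,S9} | {S2} | {S3} | {S6} — 5 equivalence classes.
S9 and S1 lie in the same block of the stable partition, so they are equivalent — no string distinguishes them.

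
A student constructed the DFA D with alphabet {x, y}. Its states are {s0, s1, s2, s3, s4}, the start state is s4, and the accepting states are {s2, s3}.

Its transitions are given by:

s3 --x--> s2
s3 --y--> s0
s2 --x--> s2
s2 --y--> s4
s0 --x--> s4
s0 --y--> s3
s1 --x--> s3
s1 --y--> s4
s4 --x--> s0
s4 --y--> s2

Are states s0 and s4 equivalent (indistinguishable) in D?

States {s1} cannot be reached from the start state, so discard them.
Start with accepting vs non-accepting: {s2,s3} | {s0,s4}.
Stable partition: {s2,s3} | {s0,s4} — 2 equivalence classes.
s0 and s4 lie in the same block of the stable partition, so they are equivalent — no string distinguishes them.

Yes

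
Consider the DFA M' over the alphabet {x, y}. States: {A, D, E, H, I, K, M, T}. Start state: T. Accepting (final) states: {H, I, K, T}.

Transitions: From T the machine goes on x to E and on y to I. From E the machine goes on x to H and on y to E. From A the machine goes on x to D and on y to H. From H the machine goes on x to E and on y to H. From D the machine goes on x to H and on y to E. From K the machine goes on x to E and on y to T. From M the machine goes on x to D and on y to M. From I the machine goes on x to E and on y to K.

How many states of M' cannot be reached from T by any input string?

BFS from T reaches {E, H, I, K, T}; the 3 state(s) A, D, M are never visited.

3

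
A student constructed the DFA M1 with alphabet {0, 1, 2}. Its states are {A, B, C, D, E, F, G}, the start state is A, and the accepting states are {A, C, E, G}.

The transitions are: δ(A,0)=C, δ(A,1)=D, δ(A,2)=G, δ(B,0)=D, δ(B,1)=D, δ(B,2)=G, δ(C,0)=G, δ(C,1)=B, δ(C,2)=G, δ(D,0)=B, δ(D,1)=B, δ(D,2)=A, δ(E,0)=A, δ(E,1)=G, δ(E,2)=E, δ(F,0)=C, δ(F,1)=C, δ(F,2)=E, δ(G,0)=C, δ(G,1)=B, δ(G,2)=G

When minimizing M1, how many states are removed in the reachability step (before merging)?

BFS from A reaches {A, B, C, D, G}; the 2 state(s) E, F are never visited.

2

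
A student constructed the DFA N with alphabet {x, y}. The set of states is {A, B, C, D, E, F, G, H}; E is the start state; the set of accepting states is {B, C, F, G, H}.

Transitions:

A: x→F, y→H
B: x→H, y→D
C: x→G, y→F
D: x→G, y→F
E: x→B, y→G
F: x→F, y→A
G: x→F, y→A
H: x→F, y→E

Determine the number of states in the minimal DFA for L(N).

2

States {C} cannot be reached from the start state, so discard them.
Start with accepting vs non-accepting: {B,F,G,H} | {A,D,E}.
Stable partition: {B,F,G,H} | {A,D,E} — 2 equivalence classes.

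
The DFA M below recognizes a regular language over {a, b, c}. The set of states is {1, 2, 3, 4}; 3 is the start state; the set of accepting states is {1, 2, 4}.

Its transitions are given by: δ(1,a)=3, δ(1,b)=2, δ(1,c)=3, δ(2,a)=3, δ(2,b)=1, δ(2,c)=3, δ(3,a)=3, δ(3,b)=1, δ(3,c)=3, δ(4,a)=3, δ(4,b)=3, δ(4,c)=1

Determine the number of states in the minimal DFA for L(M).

Reachable states from the start: {1,2,3}. Unreachable: {4} — drop them.
P0 = {1,2} | {3}.
No further refinement is possible. Final partition (2 blocks): {1,2} | {3}.

2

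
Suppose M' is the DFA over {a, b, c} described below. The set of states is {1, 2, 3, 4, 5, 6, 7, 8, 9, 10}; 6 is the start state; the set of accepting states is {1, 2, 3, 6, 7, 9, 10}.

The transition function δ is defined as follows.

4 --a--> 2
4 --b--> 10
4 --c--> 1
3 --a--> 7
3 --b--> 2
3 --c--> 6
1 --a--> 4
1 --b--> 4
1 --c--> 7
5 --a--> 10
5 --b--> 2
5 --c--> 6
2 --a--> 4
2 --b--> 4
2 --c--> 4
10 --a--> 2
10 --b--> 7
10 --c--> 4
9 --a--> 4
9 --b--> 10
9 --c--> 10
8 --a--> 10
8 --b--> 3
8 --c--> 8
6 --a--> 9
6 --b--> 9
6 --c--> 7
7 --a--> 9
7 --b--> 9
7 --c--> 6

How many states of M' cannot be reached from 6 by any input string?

3

No path from 6 leads to 3, 5, 8; the other 7 states are all reachable.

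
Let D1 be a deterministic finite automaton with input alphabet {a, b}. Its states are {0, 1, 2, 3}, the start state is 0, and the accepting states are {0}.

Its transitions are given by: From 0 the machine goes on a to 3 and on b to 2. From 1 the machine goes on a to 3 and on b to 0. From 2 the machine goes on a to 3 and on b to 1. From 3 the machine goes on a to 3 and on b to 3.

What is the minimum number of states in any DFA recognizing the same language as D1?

4

All states are reachable from the start state.
Start with accepting vs non-accepting: {0} | {1,2,3}.
On input b, block {1,2,3} splits into {2,3} and {1}.
Refine {2,3} on symbol b: members go to different blocks, giving {2} and {3}.
No further refinement is possible. Final partition (4 blocks): {0} | {2} | {1} | {3}.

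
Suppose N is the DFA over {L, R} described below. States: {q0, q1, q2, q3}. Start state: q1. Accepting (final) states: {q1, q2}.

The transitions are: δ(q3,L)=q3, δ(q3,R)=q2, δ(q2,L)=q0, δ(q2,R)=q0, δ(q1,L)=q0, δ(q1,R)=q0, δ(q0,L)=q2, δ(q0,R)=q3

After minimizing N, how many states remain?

Every state is reachable, so we keep all 4.
Initial partition by acceptance: {q1,q2} | {q0,q3}.
On input L, block {q0,q3} splits into {q0} and {q3}.
No further refinement is possible. Final partition (3 blocks): {q1,q2} | {q0} | {q3}.

3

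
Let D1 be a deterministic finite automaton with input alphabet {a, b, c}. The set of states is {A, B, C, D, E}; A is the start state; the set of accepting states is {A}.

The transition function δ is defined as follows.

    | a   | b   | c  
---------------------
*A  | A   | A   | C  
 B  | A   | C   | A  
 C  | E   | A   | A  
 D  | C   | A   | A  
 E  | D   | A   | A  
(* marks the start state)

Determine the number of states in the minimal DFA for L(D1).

2

Reachable states from the start: {A,C,D,E}. Unreachable: {B} — drop them.
Initial partition by acceptance: {A} | {C,D,E}.
No further refinement is possible. Final partition (2 blocks): {A} | {C,D,E}.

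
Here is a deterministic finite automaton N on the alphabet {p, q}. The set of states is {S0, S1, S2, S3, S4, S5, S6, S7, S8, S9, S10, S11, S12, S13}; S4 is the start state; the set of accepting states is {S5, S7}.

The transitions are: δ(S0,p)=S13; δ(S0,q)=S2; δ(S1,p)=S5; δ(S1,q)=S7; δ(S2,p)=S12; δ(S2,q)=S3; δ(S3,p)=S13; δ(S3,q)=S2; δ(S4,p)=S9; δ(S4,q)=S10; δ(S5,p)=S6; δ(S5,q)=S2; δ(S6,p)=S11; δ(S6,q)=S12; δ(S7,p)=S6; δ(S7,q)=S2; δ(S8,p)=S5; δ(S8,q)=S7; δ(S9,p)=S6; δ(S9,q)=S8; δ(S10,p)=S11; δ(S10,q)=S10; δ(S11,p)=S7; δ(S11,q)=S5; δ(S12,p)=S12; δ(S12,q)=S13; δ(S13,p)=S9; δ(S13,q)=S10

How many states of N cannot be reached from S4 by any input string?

2

Starting at S4 and following transitions, the reachable set is {S2, S3, S4, S5, S6, S7, S8, S9, S10, S11, S12, S13}. That leaves S0, S1 unreachable — 2 in total.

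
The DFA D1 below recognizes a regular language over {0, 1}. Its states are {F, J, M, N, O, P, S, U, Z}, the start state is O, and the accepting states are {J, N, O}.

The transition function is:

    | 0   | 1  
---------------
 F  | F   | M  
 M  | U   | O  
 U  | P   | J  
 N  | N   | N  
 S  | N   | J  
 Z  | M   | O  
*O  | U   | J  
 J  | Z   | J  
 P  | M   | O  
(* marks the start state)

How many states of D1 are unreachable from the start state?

BFS from O reaches {J, M, O, P, U, Z}; the 3 state(s) F, N, S are never visited.

3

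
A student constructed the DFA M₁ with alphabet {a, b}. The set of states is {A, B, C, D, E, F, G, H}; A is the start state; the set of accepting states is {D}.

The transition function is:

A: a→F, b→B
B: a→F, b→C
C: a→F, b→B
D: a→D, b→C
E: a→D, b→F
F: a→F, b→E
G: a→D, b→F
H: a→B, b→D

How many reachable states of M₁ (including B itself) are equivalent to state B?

States {G,H} cannot be reached from the start state, so discard them.
Start with accepting vs non-accepting: {D} | {A,B,C,E,F}.
On input a, block {A,B,C,E,F} splits into {A,B,C,F} and {E}.
Split {A,B,C,F} by δ(·,b) → {A,B,C} and {F}.
No further refinement is possible. Final partition (4 blocks): {D} | {A,B,C} | {E} | {F}.
State B belongs to the block {A,B,C}, which has 3 states.

3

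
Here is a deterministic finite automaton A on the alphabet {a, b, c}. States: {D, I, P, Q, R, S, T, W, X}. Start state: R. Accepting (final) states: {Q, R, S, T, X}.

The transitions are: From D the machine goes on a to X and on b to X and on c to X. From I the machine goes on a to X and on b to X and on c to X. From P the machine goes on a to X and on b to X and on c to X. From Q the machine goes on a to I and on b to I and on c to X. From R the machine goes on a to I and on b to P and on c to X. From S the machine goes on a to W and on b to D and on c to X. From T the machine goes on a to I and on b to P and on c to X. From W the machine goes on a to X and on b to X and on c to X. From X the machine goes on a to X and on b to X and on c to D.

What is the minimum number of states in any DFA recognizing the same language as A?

First remove the unreachable states {Q,S,T,W}; 5 states remain.
P0 = {R,X} | {D,I,P}.
Split {R,X} by δ(·,a) → {R} and {X}.
Stable partition: {R} | {D,I,P} | {X} — 3 equivalence classes.

3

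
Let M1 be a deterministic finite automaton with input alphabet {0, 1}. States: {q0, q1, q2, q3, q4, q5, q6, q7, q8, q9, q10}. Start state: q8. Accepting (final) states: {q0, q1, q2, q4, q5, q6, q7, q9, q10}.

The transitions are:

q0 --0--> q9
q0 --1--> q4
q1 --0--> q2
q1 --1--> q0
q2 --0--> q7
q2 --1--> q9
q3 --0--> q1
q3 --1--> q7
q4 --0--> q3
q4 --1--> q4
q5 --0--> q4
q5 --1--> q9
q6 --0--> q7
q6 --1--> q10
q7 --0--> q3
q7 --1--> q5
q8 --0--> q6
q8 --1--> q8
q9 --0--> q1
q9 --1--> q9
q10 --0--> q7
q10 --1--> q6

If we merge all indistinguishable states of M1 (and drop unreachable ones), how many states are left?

10

Every state is reachable, so we keep all 11.
Start with accepting vs non-accepting: {q0,q1,q2,q4,q5,q6,q7,q9,q10} | {q3,q8}.
Split {q0,q1,q2,q4,q5,q6,q7,q9,q10} by δ(·,0) → {q0,q1,q2,q5,q6,q9,q10} and {q4,q7}.
Refine {q0,q1,q2,q5,q6,q9,q10} on symbol 0: members go to different blocks, giving {q2,q5,q6,q10} and {q0,q1,q9}.
Refine {q2,q5,q6,q10} on symbol 1: members go to different blocks, giving {q2,q5} and {q6,q10}.
Refine {q3,q8} on symbol 0: members go to different blocks, giving {q3} and {q8}.
Refine {q4,q7} on symbol 1: members go to different blocks, giving {q4} and {q7}.
On input 0, block {q2,q5} splits into {q2} and {q5}.
Refine {q0,q1,q9} on symbol 0: members go to different blocks, giving {q0,q9} and {q1}.
Refine {q0,q9} on symbol 0: members go to different blocks, giving {q0} and {q9}.
No further refinement is possible. Final partition (10 blocks): {q2} | {q3} | {q4} | {q0} | {q6,q10} | {q8} | {q7} | {q5} | {q1} | {q9}.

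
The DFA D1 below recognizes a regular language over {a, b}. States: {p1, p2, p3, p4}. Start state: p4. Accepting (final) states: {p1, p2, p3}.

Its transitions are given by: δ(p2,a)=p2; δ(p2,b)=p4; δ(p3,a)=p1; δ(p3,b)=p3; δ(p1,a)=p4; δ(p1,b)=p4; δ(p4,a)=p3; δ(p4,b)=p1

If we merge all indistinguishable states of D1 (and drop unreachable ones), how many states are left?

First remove the unreachable states {p2}; 3 states remain.
Initial partition by acceptance: {p1,p3} | {p4}.
Split {p1,p3} by δ(·,a) → {p1} and {p3}.
Stable partition: {p1} | {p4} | {p3} — 3 equivalence classes.

3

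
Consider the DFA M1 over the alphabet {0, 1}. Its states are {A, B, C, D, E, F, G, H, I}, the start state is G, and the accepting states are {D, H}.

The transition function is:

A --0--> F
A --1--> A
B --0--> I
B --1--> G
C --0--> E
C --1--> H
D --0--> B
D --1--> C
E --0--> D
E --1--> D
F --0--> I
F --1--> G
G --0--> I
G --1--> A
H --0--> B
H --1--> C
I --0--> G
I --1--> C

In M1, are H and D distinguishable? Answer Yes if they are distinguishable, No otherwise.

Start with accepting vs non-accepting: {D,H} | {A,B,C,E,F,G,I}.
Split {A,B,C,E,F,G,I} by δ(·,0) → {A,B,C,F,G,I} and {E}.
Refine {A,B,C,F,G,I} on symbol 0: members go to different blocks, giving {A,B,F,G,I} and {C}.
Refine {A,B,F,G,I} on symbol 1: members go to different blocks, giving {A,B,F,G} and {I}.
On input 0, block {A,B,F,G} splits into {B,F,G} and {A}.
Refine {B,F,G} on symbol 1: members go to different blocks, giving {B,F} and {G}.
No further refinement is possible. Final partition (7 blocks): {D,H} | {B,F} | {E} | {C} | {I} | {A} | {G}.
H and D lie in the same block of the stable partition, so they are equivalent — no string distinguishes them.

No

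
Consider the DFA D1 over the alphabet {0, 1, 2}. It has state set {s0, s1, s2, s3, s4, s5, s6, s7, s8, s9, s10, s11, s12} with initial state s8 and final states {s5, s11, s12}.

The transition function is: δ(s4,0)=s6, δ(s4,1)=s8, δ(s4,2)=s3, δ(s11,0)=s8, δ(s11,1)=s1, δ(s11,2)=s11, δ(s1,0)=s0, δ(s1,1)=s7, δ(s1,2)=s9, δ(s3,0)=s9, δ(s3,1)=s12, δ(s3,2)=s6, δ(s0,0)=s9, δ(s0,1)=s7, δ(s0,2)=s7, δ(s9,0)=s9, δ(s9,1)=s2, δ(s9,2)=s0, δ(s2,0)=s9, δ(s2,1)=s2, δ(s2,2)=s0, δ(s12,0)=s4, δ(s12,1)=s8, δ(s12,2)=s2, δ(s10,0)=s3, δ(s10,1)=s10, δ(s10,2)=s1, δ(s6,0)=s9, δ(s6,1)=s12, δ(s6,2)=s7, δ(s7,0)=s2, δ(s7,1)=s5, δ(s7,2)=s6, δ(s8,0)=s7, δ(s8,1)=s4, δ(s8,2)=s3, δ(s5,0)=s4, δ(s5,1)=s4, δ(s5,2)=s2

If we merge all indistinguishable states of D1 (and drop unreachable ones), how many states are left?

Reachable states from the start: {s0,s2,s3,s4,s5,s6,s7,s8,s9,s12}. Unreachable: {s1,s10,s11} — drop them.
Initial partition by acceptance: {s5,s12} | {s0,s2,s3,s4,s6,s7,s8,s9}.
Split {s0,s2,s3,s4,s6,s7,s8,s9} by δ(·,1) → {s0,s2,s4,s8,s9} and {s3,s6,s7}.
Refine {s0,s2,s4,s8,s9} on symbol 0: members go to different blocks, giving {s0,s2,s9} and {s4,s8}.
Split {s0,s2,s9} by δ(·,1) → {s2,s9} and {s0}.
Stable partition: {s5,s12} | {s2,s9} | {s3,s6,s7} | {s4,s8} | {s0} — 5 equivalence classes.

5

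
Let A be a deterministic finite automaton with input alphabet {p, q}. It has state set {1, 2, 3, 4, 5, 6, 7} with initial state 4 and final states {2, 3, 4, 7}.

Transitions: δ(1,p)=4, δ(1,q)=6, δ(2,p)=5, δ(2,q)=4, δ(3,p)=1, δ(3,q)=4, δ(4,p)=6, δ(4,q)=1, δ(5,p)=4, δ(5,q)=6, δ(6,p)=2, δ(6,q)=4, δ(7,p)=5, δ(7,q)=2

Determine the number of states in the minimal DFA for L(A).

First remove the unreachable states {3,7}; 5 states remain.
Initial partition by acceptance: {2,4} | {1,5,6}.
On input q, block {2,4} splits into {2} and {4}.
Split {1,5,6} by δ(·,p) → {1,5} and {6}.
The partition is now stable with 4 blocks: {2} | {1,5} | {4} | {6}.

4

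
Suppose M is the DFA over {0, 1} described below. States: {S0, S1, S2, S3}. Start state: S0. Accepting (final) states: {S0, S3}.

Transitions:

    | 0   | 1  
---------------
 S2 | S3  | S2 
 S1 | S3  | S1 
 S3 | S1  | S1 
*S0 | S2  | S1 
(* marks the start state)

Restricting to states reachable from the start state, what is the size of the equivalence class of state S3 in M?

All states are reachable from the start state.
Start with accepting vs non-accepting: {S0,S3} | {S1,S2}.
No further refinement is possible. Final partition (2 blocks): {S0,S3} | {S1,S2}.
State S3 belongs to the block {S0,S3}, which has 2 states.

2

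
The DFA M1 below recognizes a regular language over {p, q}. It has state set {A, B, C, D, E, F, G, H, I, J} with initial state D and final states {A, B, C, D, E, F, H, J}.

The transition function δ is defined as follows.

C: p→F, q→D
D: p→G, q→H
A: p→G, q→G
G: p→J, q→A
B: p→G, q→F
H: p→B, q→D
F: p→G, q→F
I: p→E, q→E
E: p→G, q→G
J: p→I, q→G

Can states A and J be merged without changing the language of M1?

Reachable states from the start: {A,B,D,E,F,G,H,I,J}. Unreachable: {C} — drop them.
P0 = {A,B,D,E,F,H,J} | {G,I}.
On input p, block {A,B,D,E,F,H,J} splits into {A,B,D,E,F,J} and {H}.
On input q, block {A,B,D,E,F,J} splits into {A,E,J} and {B,F} and {D}.
Stable partition: {A,E,J} | {G,I} | {H} | {B,F} | {D} — 5 equivalence classes.
A and J lie in the same block of the stable partition, so they are equivalent — no string distinguishes them.

Yes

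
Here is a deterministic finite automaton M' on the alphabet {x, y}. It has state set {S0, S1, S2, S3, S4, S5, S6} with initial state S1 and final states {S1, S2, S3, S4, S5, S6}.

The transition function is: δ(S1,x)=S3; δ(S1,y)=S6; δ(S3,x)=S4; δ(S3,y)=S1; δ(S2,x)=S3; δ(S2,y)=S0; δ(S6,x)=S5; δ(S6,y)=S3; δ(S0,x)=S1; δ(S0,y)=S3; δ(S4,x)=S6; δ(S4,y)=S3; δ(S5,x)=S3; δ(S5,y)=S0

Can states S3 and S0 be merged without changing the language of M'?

States {S2} cannot be reached from the start state, so discard them.
P0 = {S1,S3,S4,S5,S6} | {S0}.
On input y, block {S1,S3,S4,S5,S6} splits into {S1,S3,S4,S6} and {S5}.
Split {S1,S3,S4,S6} by δ(·,x) → {S1,S3,S4} and {S6}.
On input x, block {S1,S3,S4} splits into {S1,S3} and {S4}.
Refine {S1,S3} on symbol x: members go to different blocks, giving {S1} and {S3}.
No further refinement is possible. Final partition (6 blocks): {S1} | {S0} | {S5} | {S6} | {S4} | {S3}.
S3 and S0 end up in different blocks, so they are distinguishable. For instance, the string 'ε' is accepted from only S3.

No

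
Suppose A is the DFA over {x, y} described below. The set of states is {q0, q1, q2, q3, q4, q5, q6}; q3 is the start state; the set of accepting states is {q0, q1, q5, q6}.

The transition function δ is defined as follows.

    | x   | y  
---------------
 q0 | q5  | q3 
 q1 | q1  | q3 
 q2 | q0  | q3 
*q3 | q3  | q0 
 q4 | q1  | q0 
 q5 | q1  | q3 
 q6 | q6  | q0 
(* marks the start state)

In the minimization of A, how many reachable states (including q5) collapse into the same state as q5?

3

First remove the unreachable states {q2,q4,q6}; 4 states remain.
Start with accepting vs non-accepting: {q0,q1,q5} | {q3}.
No further refinement is possible. Final partition (2 blocks): {q0,q1,q5} | {q3}.
The equivalence class containing q5 is {q0,q1,q5}, of size 3.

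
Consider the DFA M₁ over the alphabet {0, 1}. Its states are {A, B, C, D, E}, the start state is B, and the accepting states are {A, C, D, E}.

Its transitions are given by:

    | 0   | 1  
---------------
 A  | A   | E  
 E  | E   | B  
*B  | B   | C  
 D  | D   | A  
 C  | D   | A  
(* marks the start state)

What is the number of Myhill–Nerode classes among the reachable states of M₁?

4

Every state is reachable, so we keep all 5.
Start with accepting vs non-accepting: {A,C,D,E} | {B}.
On input 1, block {A,C,D,E} splits into {A,C,D} and {E}.
On input 1, block {A,C,D} splits into {C,D} and {A}.
The partition is now stable with 4 blocks: {C,D} | {B} | {E} | {A}.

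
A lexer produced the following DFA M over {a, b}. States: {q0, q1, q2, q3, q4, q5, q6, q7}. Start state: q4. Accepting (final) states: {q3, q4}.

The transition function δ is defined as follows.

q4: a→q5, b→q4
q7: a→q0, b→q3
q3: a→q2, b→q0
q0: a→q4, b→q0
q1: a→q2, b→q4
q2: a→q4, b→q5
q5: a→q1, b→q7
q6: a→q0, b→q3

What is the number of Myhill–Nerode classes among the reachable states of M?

7

States {q6} cannot be reached from the start state, so discard them.
Start with accepting vs non-accepting: {q3,q4} | {q0,q1,q2,q5,q7}.
Split {q3,q4} by δ(·,b) → {q3} and {q4}.
Refine {q0,q1,q2,q5,q7} on symbol a: members go to different blocks, giving {q1,q5,q7} and {q0,q2}.
On input a, block {q1,q5,q7} splits into {q1,q7} and {q5}.
Split {q1,q7} by δ(·,b) → {q1} and {q7}.
On input b, block {q0,q2} splits into {q0} and {q2}.
No further refinement is possible. Final partition (7 blocks): {q3} | {q1} | {q4} | {q0} | {q5} | {q7} | {q2}.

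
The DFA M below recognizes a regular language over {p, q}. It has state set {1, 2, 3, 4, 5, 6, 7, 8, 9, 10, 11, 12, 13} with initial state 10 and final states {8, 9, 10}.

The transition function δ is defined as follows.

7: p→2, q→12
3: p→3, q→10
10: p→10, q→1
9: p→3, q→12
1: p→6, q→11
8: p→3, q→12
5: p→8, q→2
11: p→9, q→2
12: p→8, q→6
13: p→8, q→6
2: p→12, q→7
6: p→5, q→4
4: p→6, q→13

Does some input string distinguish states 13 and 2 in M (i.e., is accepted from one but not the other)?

All states are reachable from the start state.
Initial partition by acceptance: {8,9,10} | {1,2,3,4,5,6,7,11,12,13}.
On input p, block {8,9,10} splits into {8,9} and {10}.
Refine {1,2,3,4,5,6,7,11,12,13} on symbol p: members go to different blocks, giving {1,2,3,4,6,7} and {5,11,12,13}.
On input p, block {1,2,3,4,6,7} splits into {1,3,4,7} and {2,6}.
Refine {1,3,4,7} on symbol p: members go to different blocks, giving {1,4,7} and {3}.
No further refinement is possible. Final partition (6 blocks): {8,9} | {1,4,7} | {10} | {5,11,12,13} | {2,6} | {3}.
13 and 2 end up in different blocks, so they are distinguishable. For instance, the string 'p' is accepted from only 13.

Yes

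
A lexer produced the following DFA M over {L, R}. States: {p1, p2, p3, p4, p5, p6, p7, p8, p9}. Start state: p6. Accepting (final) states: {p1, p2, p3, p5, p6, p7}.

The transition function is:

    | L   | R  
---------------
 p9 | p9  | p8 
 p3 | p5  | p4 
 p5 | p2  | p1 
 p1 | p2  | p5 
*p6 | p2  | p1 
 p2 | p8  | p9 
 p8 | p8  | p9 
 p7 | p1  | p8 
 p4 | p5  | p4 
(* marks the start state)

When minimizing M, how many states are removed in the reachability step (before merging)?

3

No path from p6 leads to p3, p4, p7; the other 6 states are all reachable.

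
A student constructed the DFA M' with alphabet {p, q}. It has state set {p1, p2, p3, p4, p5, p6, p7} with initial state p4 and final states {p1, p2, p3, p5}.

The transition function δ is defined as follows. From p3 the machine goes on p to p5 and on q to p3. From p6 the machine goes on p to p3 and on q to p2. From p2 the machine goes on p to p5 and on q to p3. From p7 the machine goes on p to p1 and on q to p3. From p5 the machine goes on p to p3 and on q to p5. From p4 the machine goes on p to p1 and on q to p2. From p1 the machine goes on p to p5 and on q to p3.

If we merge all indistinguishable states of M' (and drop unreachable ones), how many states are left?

Reachable states from the start: {p1,p2,p3,p4,p5}. Unreachable: {p6,p7} — drop them.
Start with accepting vs non-accepting: {p1,p2,p3,p5} | {p4}.
No further refinement is possible. Final partition (2 blocks): {p1,p2,p3,p5} | {p4}.

2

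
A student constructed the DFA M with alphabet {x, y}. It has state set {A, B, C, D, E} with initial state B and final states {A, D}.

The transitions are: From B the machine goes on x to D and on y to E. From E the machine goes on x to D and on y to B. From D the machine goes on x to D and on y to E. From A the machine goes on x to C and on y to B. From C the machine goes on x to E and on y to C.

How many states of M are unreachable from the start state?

Starting at B and following transitions, the reachable set is {B, D, E}. That leaves A, C unreachable — 2 in total.

2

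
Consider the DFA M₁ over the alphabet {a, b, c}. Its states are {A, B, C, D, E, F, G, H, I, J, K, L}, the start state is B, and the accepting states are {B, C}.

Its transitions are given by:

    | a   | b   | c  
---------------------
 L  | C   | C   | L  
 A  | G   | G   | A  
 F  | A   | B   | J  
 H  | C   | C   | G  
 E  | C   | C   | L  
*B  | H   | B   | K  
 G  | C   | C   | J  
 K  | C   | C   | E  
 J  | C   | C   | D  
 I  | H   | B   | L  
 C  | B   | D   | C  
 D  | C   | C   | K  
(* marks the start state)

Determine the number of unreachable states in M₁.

Starting at B and following transitions, the reachable set is {B, C, D, E, G, H, J, K, L}. That leaves A, F, I unreachable — 3 in total.

3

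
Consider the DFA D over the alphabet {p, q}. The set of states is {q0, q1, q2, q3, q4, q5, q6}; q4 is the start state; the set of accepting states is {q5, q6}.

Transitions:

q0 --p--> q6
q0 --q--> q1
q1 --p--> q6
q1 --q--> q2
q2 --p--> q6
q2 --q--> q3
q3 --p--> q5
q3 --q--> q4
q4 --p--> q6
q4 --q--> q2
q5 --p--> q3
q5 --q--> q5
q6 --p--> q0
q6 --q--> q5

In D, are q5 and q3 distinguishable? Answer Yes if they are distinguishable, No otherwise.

Every state is reachable, so we keep all 7.
P0 = {q5,q6} | {q0,q1,q2,q3,q4}.
No further refinement is possible. Final partition (2 blocks): {q5,q6} | {q0,q1,q2,q3,q4}.
q5 and q3 end up in different blocks, so they are distinguishable. For instance, the string 'ε' is accepted from only q5.

Yes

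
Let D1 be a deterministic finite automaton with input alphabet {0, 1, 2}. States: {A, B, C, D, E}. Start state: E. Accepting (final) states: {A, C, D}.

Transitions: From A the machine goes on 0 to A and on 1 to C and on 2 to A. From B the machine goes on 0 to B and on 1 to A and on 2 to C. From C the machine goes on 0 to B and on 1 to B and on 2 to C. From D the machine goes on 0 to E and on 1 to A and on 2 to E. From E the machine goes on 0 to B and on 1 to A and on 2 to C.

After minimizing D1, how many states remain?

3

States {D} cannot be reached from the start state, so discard them.
P0 = {A,C} | {B,E}.
Split {A,C} by δ(·,0) → {A} and {C}.
Stable partition: {A} | {B,E} | {C} — 3 equivalence classes.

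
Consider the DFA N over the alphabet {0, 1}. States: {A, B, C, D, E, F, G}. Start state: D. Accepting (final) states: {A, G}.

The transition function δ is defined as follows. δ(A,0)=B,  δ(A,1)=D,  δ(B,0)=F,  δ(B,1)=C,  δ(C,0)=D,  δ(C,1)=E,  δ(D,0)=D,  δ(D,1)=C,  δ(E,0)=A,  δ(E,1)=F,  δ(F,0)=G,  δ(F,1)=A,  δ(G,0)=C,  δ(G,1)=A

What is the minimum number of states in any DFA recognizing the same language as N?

Every state is reachable, so we keep all 7.
Start with accepting vs non-accepting: {A,G} | {B,C,D,E,F}.
Refine {A,G} on symbol 1: members go to different blocks, giving {A} and {G}.
On input 0, block {B,C,D,E,F} splits into {B,C,D} and {E} and {F}.
Refine {B,C,D} on symbol 0: members go to different blocks, giving {C,D} and {B}.
On input 1, block {C,D} splits into {C} and {D}.
No further refinement is possible. Final partition (7 blocks): {A} | {C} | {G} | {E} | {F} | {B} | {D}.

7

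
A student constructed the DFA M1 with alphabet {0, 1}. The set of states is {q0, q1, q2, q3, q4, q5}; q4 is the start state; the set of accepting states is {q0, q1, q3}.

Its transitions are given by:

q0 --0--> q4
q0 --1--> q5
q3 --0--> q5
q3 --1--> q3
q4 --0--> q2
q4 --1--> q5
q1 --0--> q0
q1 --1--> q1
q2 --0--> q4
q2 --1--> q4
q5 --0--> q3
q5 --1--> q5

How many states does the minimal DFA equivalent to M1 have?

4

Reachable states from the start: {q2,q3,q4,q5}. Unreachable: {q0,q1} — drop them.
Initial partition by acceptance: {q3} | {q2,q4,q5}.
Refine {q2,q4,q5} on symbol 0: members go to different blocks, giving {q2,q4} and {q5}.
Refine {q2,q4} on symbol 1: members go to different blocks, giving {q2} and {q4}.
Stable partition: {q3} | {q2} | {q5} | {q4} — 4 equivalence classes.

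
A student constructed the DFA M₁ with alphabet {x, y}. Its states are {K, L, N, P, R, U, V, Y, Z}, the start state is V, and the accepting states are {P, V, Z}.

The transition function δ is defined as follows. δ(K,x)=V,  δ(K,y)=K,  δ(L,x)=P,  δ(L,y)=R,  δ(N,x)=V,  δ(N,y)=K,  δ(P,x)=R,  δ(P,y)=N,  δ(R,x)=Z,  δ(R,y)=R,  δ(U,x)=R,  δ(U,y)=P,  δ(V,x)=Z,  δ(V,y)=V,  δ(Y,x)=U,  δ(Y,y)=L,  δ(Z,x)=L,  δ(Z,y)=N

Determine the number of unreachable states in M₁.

2

No path from V leads to U, Y; the other 7 states are all reachable.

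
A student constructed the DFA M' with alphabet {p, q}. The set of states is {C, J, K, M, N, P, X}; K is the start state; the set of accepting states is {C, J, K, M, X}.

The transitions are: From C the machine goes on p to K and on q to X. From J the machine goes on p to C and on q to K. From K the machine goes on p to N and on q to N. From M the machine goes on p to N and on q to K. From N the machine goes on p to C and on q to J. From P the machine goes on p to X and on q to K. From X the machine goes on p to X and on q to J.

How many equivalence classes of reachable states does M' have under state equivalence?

5

Reachable states from the start: {C,J,K,N,X}. Unreachable: {M,P} — drop them.
Initial partition by acceptance: {C,J,K,X} | {N}.
On input p, block {C,J,K,X} splits into {C,J,X} and {K}.
Split {C,J,X} by δ(·,p) → {J,X} and {C}.
On input p, block {J,X} splits into {J} and {X}.
The partition is now stable with 5 blocks: {J} | {N} | {K} | {C} | {X}.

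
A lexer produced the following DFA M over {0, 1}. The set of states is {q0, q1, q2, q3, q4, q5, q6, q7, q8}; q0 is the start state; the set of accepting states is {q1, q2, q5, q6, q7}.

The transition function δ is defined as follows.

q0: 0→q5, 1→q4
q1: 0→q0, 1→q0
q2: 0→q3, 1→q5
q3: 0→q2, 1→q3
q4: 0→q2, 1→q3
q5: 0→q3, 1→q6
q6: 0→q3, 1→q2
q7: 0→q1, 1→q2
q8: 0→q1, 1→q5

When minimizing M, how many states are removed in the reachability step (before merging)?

Starting at q0 and following transitions, the reachable set is {q0, q2, q3, q4, q5, q6}. That leaves q1, q7, q8 unreachable — 3 in total.

3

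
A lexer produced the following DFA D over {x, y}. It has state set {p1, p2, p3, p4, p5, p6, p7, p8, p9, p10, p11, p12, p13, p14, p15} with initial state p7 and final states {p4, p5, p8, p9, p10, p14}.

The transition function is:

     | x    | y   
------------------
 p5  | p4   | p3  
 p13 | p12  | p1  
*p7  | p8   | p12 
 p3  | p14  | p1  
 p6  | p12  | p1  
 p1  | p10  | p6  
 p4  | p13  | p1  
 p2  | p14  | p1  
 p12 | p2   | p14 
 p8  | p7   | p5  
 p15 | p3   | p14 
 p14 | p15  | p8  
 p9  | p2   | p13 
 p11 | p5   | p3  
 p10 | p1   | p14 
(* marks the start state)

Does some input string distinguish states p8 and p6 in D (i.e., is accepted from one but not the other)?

Yes

First remove the unreachable states {p9,p11}; 13 states remain.
Start with accepting vs non-accepting: {p4,p5,p8,p10,p14} | {p1,p2,p3,p6,p7,p12,p13,p15}.
Split {p4,p5,p8,p10,p14} by δ(·,x) → {p4,p8,p10,p14} and {p5}.
Refine {p4,p8,p10,p14} on symbol y: members go to different blocks, giving {p10,p14} and {p4} and {p8}.
Split {p10,p14} by δ(·,y) → {p10} and {p14}.
Refine {p1,p2,p3,p6,p7,p12,p13,p15} on symbol x: members go to different blocks, giving {p6,p12,p13,p15} and {p2,p3} and {p1} and {p7}.
Split {p6,p12,p13,p15} by δ(·,x) → {p6,p13} and {p12,p15}.
The partition is now stable with 10 blocks: {p10} | {p6,p13} | {p5} | {p4} | {p8} | {p14} | {p2,p3} | {p1} | {p7} | {p12,p15}.
p8 and p6 end up in different blocks, so they are distinguishable. For instance, the string 'ε' is accepted from only p8.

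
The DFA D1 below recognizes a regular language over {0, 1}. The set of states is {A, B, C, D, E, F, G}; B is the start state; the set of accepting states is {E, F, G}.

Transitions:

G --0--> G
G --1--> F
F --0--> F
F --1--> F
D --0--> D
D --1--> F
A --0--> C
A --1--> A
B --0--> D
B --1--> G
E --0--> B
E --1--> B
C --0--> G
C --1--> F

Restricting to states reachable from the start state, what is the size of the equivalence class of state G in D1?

2

First remove the unreachable states {A,C,E}; 4 states remain.
Start with accepting vs non-accepting: {F,G} | {B,D}.
Stable partition: {F,G} | {B,D} — 2 equivalence classes.
The equivalence class containing G is {F,G}, of size 2.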